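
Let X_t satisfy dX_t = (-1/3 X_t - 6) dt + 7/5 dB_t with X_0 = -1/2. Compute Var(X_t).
Var(X_t) = 147/50 - 147*exp(-2*t/3)/50

The variance V(t) = Var(X_t) satisfies V'(t) = 2 a V(t) + c^2 with V(0) = 0 (drift coefficient is linear in X, diffusion is constant). With a = -1/3, c = 7/5, the solution is
  V(t) = (c^2 / (2 a)) * (exp(2 a t) - 1)
       = ((7/5)^2 / (2*(-1/3))) * (exp((-2/3) t) - 1)
       = 147/50 - 147*exp(-2*t/3)/50.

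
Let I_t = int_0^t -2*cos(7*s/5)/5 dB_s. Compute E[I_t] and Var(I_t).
E[I_t] = 0; Var(I_t) = 2*t/25 + sin(14*t/5)/35

The Itô integral of a deterministic integrand f(s) has mean 0 because each increment f(s) * (B_{s+ds} - B_s) has mean 0. By the Itô isometry:
  Var( int_0^t f(s) dB_s ) = E[ (int_0^t f(s) dB_s)^2 ] = int_0^t f(s)^2 ds.
Here f(s) = -2*cos(7*s/5)/5, so f(s)^2 = 4*cos(7*s/5)^2/25. Integrate:
  int_0^t (4*cos(7*s/5)^2/25) ds = 2*t/25 + sin(14*t/5)/35.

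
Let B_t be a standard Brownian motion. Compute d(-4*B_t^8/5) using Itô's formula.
d(-4*B_t^8/5) = (-112*B_t^6/5) dt + (-32*B_t^7/5) dB_t

Itô's formula for f(B_t) gives d f(B_t) = f'(B_t) dB_t + (1/2) f''(B_t) dt. Compute derivatives of f(x) = -4*x^8/5:
  f'(x)  = -32*x^7/5
  f''(x) = -224*x^6/5
Substitute x = B_t and multiply the f'' term by 1/2:
  drift     = (1/2) * (-224*x^6/5) evaluated at B_t = -112*B_t^6/5
  diffusion = (-32*x^7/5) evaluated at B_t = -32*B_t^7/5
Therefore d(-4*B_t^8/5) = (-112*B_t^6/5) dt + (-32*B_t^7/5) dB_t.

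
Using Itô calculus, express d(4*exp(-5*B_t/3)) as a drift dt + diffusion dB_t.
d(4*exp(-5*B_t/3)) = (50*exp(-5*B_t/3)/9) dt + (-20*exp(-5*B_t/3)/3) dB_t

Itô's formula for f(B_t) gives d f(B_t) = f'(B_t) dB_t + (1/2) f''(B_t) dt. Compute derivatives of f(x) = 4*exp(-5*x/3):
  f'(x)  = -20*exp(-5*x/3)/3
  f''(x) = 100*exp(-5*x/3)/9
Substitute x = B_t and multiply the f'' term by 1/2:
  drift     = (1/2) * (100*exp(-5*x/3)/9) evaluated at B_t = 50*exp(-5*B_t/3)/9
  diffusion = (-20*exp(-5*x/3)/3) evaluated at B_t = -20*exp(-5*B_t/3)/3
Therefore d(4*exp(-5*B_t/3)) = (50*exp(-5*B_t/3)/9) dt + (-20*exp(-5*B_t/3)/3) dB_t.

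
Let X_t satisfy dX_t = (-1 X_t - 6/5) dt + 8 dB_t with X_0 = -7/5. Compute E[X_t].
E[X_t] = -6/5 - exp(-t)/5

Taking expectations and using E[dB_t] = 0, the mean m(t) = E[X_t] satisfies the ODE m'(t) = a m(t) + b with m(0) = x_0. With a = -1, b = -6/5, x_0 = -7/5, the solution is
  m(t) = x_0 * exp(a t) + (b/a) * (exp(a t) - 1)
       = (-7/5) * exp((-1) t) + ((-6/5)/(-1)) * (exp((-1) t) - 1)
       = -6/5 - exp(-t)/5.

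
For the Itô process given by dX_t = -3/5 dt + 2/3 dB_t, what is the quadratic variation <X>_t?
<X>_t = 4*t/9

For an Itô process dX_t = a(t) dt + b(t) dB_t, the quadratic variation is <X>_t = int_0^t b(s)^2 ds (the drift term does not contribute). Here b(s) = 2/3, so
  b(s)^2 = 4/9.
Integrating from 0 to t:
  <X>_t = int_0^t (4/9) ds = 4*t/9.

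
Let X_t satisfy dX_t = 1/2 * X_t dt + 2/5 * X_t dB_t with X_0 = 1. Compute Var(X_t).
Var(X_t) = exp(29*t/25) - exp(t)

For GBM dX = mu X dt + sigma X dB with X_0 = x_0, apply Itô to Y = log X: dY = (mu - sigma^2/2) dt + sigma dB, so Y_t = log(x_0) + (mu - sigma^2/2) t + sigma B_t and hence X_t = x_0 * exp((mu - sigma^2/2) t + sigma B_t).
With mu = 1/2, sigma = 2/5, x_0 = 1, this gives:
  X_t = 1 * exp((21/50) * t + (2/5) * B_t).
Since sigma*B_t ~ Normal(0, sigma^2 t), E[exp(sigma*B_t)] = exp(sigma^2 t / 2); so E[X_t] = x_0 * exp((mu - sigma^2/2) t) * exp(sigma^2 t / 2) = x_0 * exp(mu t) = exp(t/2).
Var(X_t) = E[X_t^2] - (E[X_t])^2 = x_0^2 * exp(2 mu t) * (exp(sigma^2 t) - 1) = exp(29*t/25) - exp(t).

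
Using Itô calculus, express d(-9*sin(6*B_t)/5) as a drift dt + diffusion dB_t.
d(-9*sin(6*B_t)/5) = (162*sin(6*B_t)/5) dt + (-54*cos(6*B_t)/5) dB_t

Itô's formula for f(B_t) gives d f(B_t) = f'(B_t) dB_t + (1/2) f''(B_t) dt. Compute derivatives of f(x) = -9*sin(6*x)/5:
  f'(x)  = -54*cos(6*x)/5
  f''(x) = 324*sin(6*x)/5
Substitute x = B_t and multiply the f'' term by 1/2:
  drift     = (1/2) * (324*sin(6*x)/5) evaluated at B_t = 162*sin(6*B_t)/5
  diffusion = (-54*cos(6*x)/5) evaluated at B_t = -54*cos(6*B_t)/5
Therefore d(-9*sin(6*B_t)/5) = (162*sin(6*B_t)/5) dt + (-54*cos(6*B_t)/5) dB_t.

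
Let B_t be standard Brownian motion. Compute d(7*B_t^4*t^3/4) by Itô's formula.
d(7*B_t^4*t^3/4) = (21*B_t^2*t^2*(B_t^2 + 2*t)/4) dt + (7*B_t^3*t^3) dB_t

Itô's formula for f(t, x): d f(t, B_t) = (f_t + (1/2) f_xx) dt + f_x dB_t. Compute partials of f(t, x) = 7*t^3*x^4/4:
  f_t(t,x)  = 21*t^2*x^4/4
  f_x(t,x)  = 7*t^3*x^3
  f_xx(t,x) = 21*t^3*x^2
Assemble drift = f_t + (1/2) f_xx = 21*t^2*x^2*(2*t + x^2)/4 and diffusion = f_x = 7*t^3*x^3. Substituting x = B_t:
  d(7*B_t^4*t^3/4) = (21*B_t^2*t^2*(B_t^2 + 2*t)/4) dt + (7*B_t^3*t^3) dB_t.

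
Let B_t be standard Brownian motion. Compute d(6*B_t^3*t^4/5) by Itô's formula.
d(6*B_t^3*t^4/5) = (6*B_t*t^3*(4*B_t^2 + 3*t)/5) dt + (18*B_t^2*t^4/5) dB_t

Itô's formula for f(t, x): d f(t, B_t) = (f_t + (1/2) f_xx) dt + f_x dB_t. Compute partials of f(t, x) = 6*t^4*x^3/5:
  f_t(t,x)  = 24*t^3*x^3/5
  f_x(t,x)  = 18*t^4*x^2/5
  f_xx(t,x) = 36*t^4*x/5
Assemble drift = f_t + (1/2) f_xx = 6*t^3*x*(3*t + 4*x^2)/5 and diffusion = f_x = 18*t^4*x^2/5. Substituting x = B_t:
  d(6*B_t^3*t^4/5) = (6*B_t*t^3*(4*B_t^2 + 3*t)/5) dt + (18*B_t^2*t^4/5) dB_t.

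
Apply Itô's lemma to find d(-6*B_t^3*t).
d(-6*B_t^3*t) = (6*B_t*(-B_t^2 - 3*t)) dt + (-18*B_t^2*t) dB_t

Itô's formula for f(t, x): d f(t, B_t) = (f_t + (1/2) f_xx) dt + f_x dB_t. Compute partials of f(t, x) = -6*t*x^3:
  f_t(t,x)  = -6*x^3
  f_x(t,x)  = -18*t*x^2
  f_xx(t,x) = -36*t*x
Assemble drift = f_t + (1/2) f_xx = 6*x*(-3*t - x^2) and diffusion = f_x = -18*t*x^2. Substituting x = B_t:
  d(-6*B_t^3*t) = (6*B_t*(-B_t^2 - 3*t)) dt + (-18*B_t^2*t) dB_t.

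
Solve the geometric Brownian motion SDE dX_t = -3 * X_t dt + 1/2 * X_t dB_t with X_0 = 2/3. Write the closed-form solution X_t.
X_t = 2/3 * exp((-25/8) * t + (1/2) * B_t)

For GBM dX = mu X dt + sigma X dB with X_0 = x_0, apply Itô to Y = log X: dY = (mu - sigma^2/2) dt + sigma dB, so Y_t = log(x_0) + (mu - sigma^2/2) t + sigma B_t and hence X_t = x_0 * exp((mu - sigma^2/2) t + sigma B_t).
With mu = -3, sigma = 1/2, x_0 = 2/3, this gives:
  X_t = 2/3 * exp((-25/8) * t + (1/2) * B_t).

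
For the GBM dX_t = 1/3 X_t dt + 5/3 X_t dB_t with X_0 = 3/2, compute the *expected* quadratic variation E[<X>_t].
E[<X>_t] = 225*exp(31*t/9)/124 - 225/124

<X>_t = int_0^t ((5/3) * X_s)^2 ds. Taking expectation inside the integral: E[<X>_t] = (5/3)^2 * int_0^t E[X_s^2] ds. For GBM, E[X_s^2] = x_0^2 * exp((2 mu + sigma^2) s). Integrating:
  E[<X>_t] = (5/3)^2 * (3/2)^2 * (exp((2*(1/3) + (5/3)^2) t) - 1) / (2*(1/3) + (5/3)^2)
           = (5/3)^2 * (3/2)^2 * (exp((31/9) t) - 1) / (31/9) = 225*exp(31*t/9)/124 - 225/124.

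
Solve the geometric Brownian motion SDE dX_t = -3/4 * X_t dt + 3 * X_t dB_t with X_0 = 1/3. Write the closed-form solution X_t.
X_t = 1/3 * exp((-21/4) * t + (3) * B_t)

For GBM dX = mu X dt + sigma X dB with X_0 = x_0, apply Itô to Y = log X: dY = (mu - sigma^2/2) dt + sigma dB, so Y_t = log(x_0) + (mu - sigma^2/2) t + sigma B_t and hence X_t = x_0 * exp((mu - sigma^2/2) t + sigma B_t).
With mu = -3/4, sigma = 3, x_0 = 1/3, this gives:
  X_t = 1/3 * exp((-21/4) * t + (3) * B_t).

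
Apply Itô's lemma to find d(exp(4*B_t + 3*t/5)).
d(exp(4*B_t + 3*t/5)) = (43*exp(4*B_t + 3*t/5)/5) dt + (4*exp(4*B_t + 3*t/5)) dB_t

Itô's formula for f(t, x): d f(t, B_t) = (f_t + (1/2) f_xx) dt + f_x dB_t. Compute partials of f(t, x) = exp(3*t/5 + 4*x):
  f_t(t,x)  = 3*exp(3*t/5 + 4*x)/5
  f_x(t,x)  = 4*exp(3*t/5 + 4*x)
  f_xx(t,x) = 16*exp(3*t/5 + 4*x)
Assemble drift = f_t + (1/2) f_xx = 43*exp(3*t/5 + 4*x)/5 and diffusion = f_x = 4*exp(3*t/5 + 4*x). Substituting x = B_t:
  d(exp(4*B_t + 3*t/5)) = (43*exp(4*B_t + 3*t/5)/5) dt + (4*exp(4*B_t + 3*t/5)) dB_t.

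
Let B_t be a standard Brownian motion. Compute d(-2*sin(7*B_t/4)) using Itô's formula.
d(-2*sin(7*B_t/4)) = (49*sin(7*B_t/4)/16) dt + (-7*cos(7*B_t/4)/2) dB_t

Itô's formula for f(B_t) gives d f(B_t) = f'(B_t) dB_t + (1/2) f''(B_t) dt. Compute derivatives of f(x) = -2*sin(7*x/4):
  f'(x)  = -7*cos(7*x/4)/2
  f''(x) = 49*sin(7*x/4)/8
Substitute x = B_t and multiply the f'' term by 1/2:
  drift     = (1/2) * (49*sin(7*x/4)/8) evaluated at B_t = 49*sin(7*B_t/4)/16
  diffusion = (-7*cos(7*x/4)/2) evaluated at B_t = -7*cos(7*B_t/4)/2
Therefore d(-2*sin(7*B_t/4)) = (49*sin(7*B_t/4)/16) dt + (-7*cos(7*B_t/4)/2) dB_t.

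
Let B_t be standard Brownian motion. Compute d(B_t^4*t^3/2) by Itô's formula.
d(B_t^4*t^3/2) = (3*B_t^2*t^2*(B_t^2 + 2*t)/2) dt + (2*B_t^3*t^3) dB_t

Itô's formula for f(t, x): d f(t, B_t) = (f_t + (1/2) f_xx) dt + f_x dB_t. Compute partials of f(t, x) = t^3*x^4/2:
  f_t(t,x)  = 3*t^2*x^4/2
  f_x(t,x)  = 2*t^3*x^3
  f_xx(t,x) = 6*t^3*x^2
Assemble drift = f_t + (1/2) f_xx = 3*t^2*x^2*(2*t + x^2)/2 and diffusion = f_x = 2*t^3*x^3. Substituting x = B_t:
  d(B_t^4*t^3/2) = (3*B_t^2*t^2*(B_t^2 + 2*t)/2) dt + (2*B_t^3*t^3) dB_t.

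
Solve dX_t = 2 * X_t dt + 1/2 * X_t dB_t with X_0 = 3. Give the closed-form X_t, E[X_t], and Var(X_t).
X_t = 3 * exp((15/8) t + (1/2) B_t); E[X_t] = 3*exp(2*t); Var(X_t) = 9*(exp(t/4) - 1)*exp(4*t)

For GBM dX = mu X dt + sigma X dB with X_0 = x_0, apply Itô to Y = log X: dY = (mu - sigma^2/2) dt + sigma dB, so Y_t = log(x_0) + (mu - sigma^2/2) t + sigma B_t and hence X_t = x_0 * exp((mu - sigma^2/2) t + sigma B_t).
With mu = 2, sigma = 1/2, x_0 = 3, this gives:
  X_t = 3 * exp((15/8) * t + (1/2) * B_t).
Since sigma*B_t ~ Normal(0, sigma^2 t), E[exp(sigma*B_t)] = exp(sigma^2 t / 2); so E[X_t] = x_0 * exp((mu - sigma^2/2) t) * exp(sigma^2 t / 2) = x_0 * exp(mu t) = 3*exp(2*t).
Var(X_t) = E[X_t^2] - (E[X_t])^2 = x_0^2 * exp(2 mu t) * (exp(sigma^2 t) - 1) = 9*(exp(t/4) - 1)*exp(4*t).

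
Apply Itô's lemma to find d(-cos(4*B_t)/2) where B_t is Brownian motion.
d(-cos(4*B_t)/2) = (4*cos(4*B_t)) dt + (2*sin(4*B_t)) dB_t

Itô's formula for f(B_t) gives d f(B_t) = f'(B_t) dB_t + (1/2) f''(B_t) dt. Compute derivatives of f(x) = -cos(4*x)/2:
  f'(x)  = 2*sin(4*x)
  f''(x) = 8*cos(4*x)
Substitute x = B_t and multiply the f'' term by 1/2:
  drift     = (1/2) * (8*cos(4*x)) evaluated at B_t = 4*cos(4*B_t)
  diffusion = (2*sin(4*x)) evaluated at B_t = 2*sin(4*B_t)
Therefore d(-cos(4*B_t)/2) = (4*cos(4*B_t)) dt + (2*sin(4*B_t)) dB_t.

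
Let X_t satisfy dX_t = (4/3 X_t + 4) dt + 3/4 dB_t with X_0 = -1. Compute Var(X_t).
Var(X_t) = 27*exp(8*t/3)/128 - 27/128

The variance V(t) = Var(X_t) satisfies V'(t) = 2 a V(t) + c^2 with V(0) = 0 (drift coefficient is linear in X, diffusion is constant). With a = 4/3, c = 3/4, the solution is
  V(t) = (c^2 / (2 a)) * (exp(2 a t) - 1)
       = ((3/4)^2 / (2*(4/3))) * (exp((8/3) t) - 1)
       = 27*exp(8*t/3)/128 - 27/128.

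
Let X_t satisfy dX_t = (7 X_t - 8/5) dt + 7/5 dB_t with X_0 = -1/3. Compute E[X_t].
E[X_t] = 8/35 - 59*exp(7*t)/105

Taking expectations and using E[dB_t] = 0, the mean m(t) = E[X_t] satisfies the ODE m'(t) = a m(t) + b with m(0) = x_0. With a = 7, b = -8/5, x_0 = -1/3, the solution is
  m(t) = x_0 * exp(a t) + (b/a) * (exp(a t) - 1)
       = (-1/3) * exp(7 t) + ((-8/5)/7) * (exp(7 t) - 1)
       = 8/35 - 59*exp(7*t)/105.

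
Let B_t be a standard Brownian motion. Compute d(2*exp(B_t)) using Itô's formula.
d(2*exp(B_t)) = (exp(B_t)) dt + (2*exp(B_t)) dB_t

Itô's formula for f(B_t) gives d f(B_t) = f'(B_t) dB_t + (1/2) f''(B_t) dt. Compute derivatives of f(x) = 2*exp(x):
  f'(x)  = 2*exp(x)
  f''(x) = 2*exp(x)
Substitute x = B_t and multiply the f'' term by 1/2:
  drift     = (1/2) * (2*exp(x)) evaluated at B_t = exp(B_t)
  diffusion = (2*exp(x)) evaluated at B_t = 2*exp(B_t)
Therefore d(2*exp(B_t)) = (exp(B_t)) dt + (2*exp(B_t)) dB_t.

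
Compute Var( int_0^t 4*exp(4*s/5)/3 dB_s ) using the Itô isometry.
Var = 10*exp(8*t/5)/9 - 10/9

The Itô integral of a deterministic integrand f(s) has mean 0 because each increment f(s) * (B_{s+ds} - B_s) has mean 0. By the Itô isometry:
  Var( int_0^t f(s) dB_s ) = E[ (int_0^t f(s) dB_s)^2 ] = int_0^t f(s)^2 ds.
Here f(s) = 4*exp(4*s/5)/3, so f(s)^2 = 16*exp(8*s/5)/9. Integrate:
  int_0^t (16*exp(8*s/5)/9) ds = 10*exp(8*t/5)/9 - 10/9.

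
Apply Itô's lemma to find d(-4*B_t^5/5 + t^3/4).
d(-4*B_t^5/5 + t^3/4) = (-8*B_t^3 + 3*t^2/4) dt + (-4*B_t^4) dB_t

Itô's formula for f(t, x): d f(t, B_t) = (f_t + (1/2) f_xx) dt + f_x dB_t. Compute partials of f(t, x) = t^3/4 - 4*x^5/5:
  f_t(t,x)  = 3*t^2/4
  f_x(t,x)  = -4*x^4
  f_xx(t,x) = -16*x^3
Assemble drift = f_t + (1/2) f_xx = 3*t^2/4 - 8*x^3 and diffusion = f_x = -4*x^4. Substituting x = B_t:
  d(-4*B_t^5/5 + t^3/4) = (-8*B_t^3 + 3*t^2/4) dt + (-4*B_t^4) dB_t.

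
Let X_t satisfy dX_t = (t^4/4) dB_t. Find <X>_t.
<X>_t = t^9/144

For an Itô process dX_t = a(t) dt + b(t) dB_t, the quadratic variation is <X>_t = int_0^t b(s)^2 ds (the drift term does not contribute). Here b(s) = s^4/4, so
  b(s)^2 = s^8/16.
Integrating from 0 to t:
  <X>_t = int_0^t (s^8/16) ds = t^9/144.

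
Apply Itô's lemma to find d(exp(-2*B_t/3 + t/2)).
d(exp(-2*B_t/3 + t/2)) = (13*exp(-2*B_t/3 + t/2)/18) dt + (-2*exp(-2*B_t/3 + t/2)/3) dB_t

Itô's formula for f(t, x): d f(t, B_t) = (f_t + (1/2) f_xx) dt + f_x dB_t. Compute partials of f(t, x) = exp(t/2 - 2*x/3):
  f_t(t,x)  = exp(t/2 - 2*x/3)/2
  f_x(t,x)  = -2*exp(t/2 - 2*x/3)/3
  f_xx(t,x) = 4*exp(t/2 - 2*x/3)/9
Assemble drift = f_t + (1/2) f_xx = 13*exp(t/2 - 2*x/3)/18 and diffusion = f_x = -2*exp(t/2 - 2*x/3)/3. Substituting x = B_t:
  d(exp(-2*B_t/3 + t/2)) = (13*exp(-2*B_t/3 + t/2)/18) dt + (-2*exp(-2*B_t/3 + t/2)/3) dB_t.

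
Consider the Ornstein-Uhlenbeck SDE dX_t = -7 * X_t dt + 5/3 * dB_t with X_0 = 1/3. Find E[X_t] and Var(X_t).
E[X_t] = exp(-7*t)/3; Var(X_t) = 25/126 - 25*exp(-14*t)/126

The OU SDE dX = -theta X dt + sigma dB admits the integrating factor exp(theta t): d(exp(theta t) X_t) = sigma exp(theta t) dB_t. Integrating from 0 to t:
  X_t = x_0 * exp(-theta t) + sigma * int_0^t exp(-theta (t-s)) dB_s.
The Itô integral has mean 0 and (by the Itô isometry) variance sigma^2 * int_0^t exp(-2 theta (t - s)) ds = sigma^2 * (1 - exp(-2 theta t)) / (2 theta).
With theta = 7, sigma = 5/3, x_0 = 1/3:
  E[X_t] = 1/3 * exp(-7 t) = exp(-7*t)/3
  Var(X_t) = (5/3)^2 * (1 - exp(-2*7 t)) / (2 * 7) = 25/126 - 25*exp(-14*t)/126.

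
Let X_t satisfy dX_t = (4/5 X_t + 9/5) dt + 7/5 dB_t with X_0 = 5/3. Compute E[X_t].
E[X_t] = 47*exp(4*t/5)/12 - 9/4

Taking expectations and using E[dB_t] = 0, the mean m(t) = E[X_t] satisfies the ODE m'(t) = a m(t) + b with m(0) = x_0. With a = 4/5, b = 9/5, x_0 = 5/3, the solution is
  m(t) = x_0 * exp(a t) + (b/a) * (exp(a t) - 1)
       = (5/3) * exp((4/5) t) + ((9/5)/(4/5)) * (exp((4/5) t) - 1)
       = 47*exp(4*t/5)/12 - 9/4.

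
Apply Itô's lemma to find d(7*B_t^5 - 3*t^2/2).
d(7*B_t^5 - 3*t^2/2) = (70*B_t^3 - 3*t) dt + (35*B_t^4) dB_t

Itô's formula for f(t, x): d f(t, B_t) = (f_t + (1/2) f_xx) dt + f_x dB_t. Compute partials of f(t, x) = -3*t^2/2 + 7*x^5:
  f_t(t,x)  = -3*t
  f_x(t,x)  = 35*x^4
  f_xx(t,x) = 140*x^3
Assemble drift = f_t + (1/2) f_xx = -3*t + 70*x^3 and diffusion = f_x = 35*x^4. Substituting x = B_t:
  d(7*B_t^5 - 3*t^2/2) = (70*B_t^3 - 3*t) dt + (35*B_t^4) dB_t.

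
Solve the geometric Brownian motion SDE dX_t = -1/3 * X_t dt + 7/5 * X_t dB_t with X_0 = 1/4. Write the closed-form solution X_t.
X_t = 1/4 * exp((-197/150) * t + (7/5) * B_t)

For GBM dX = mu X dt + sigma X dB with X_0 = x_0, apply Itô to Y = log X: dY = (mu - sigma^2/2) dt + sigma dB, so Y_t = log(x_0) + (mu - sigma^2/2) t + sigma B_t and hence X_t = x_0 * exp((mu - sigma^2/2) t + sigma B_t).
With mu = -1/3, sigma = 7/5, x_0 = 1/4, this gives:
  X_t = 1/4 * exp((-197/150) * t + (7/5) * B_t).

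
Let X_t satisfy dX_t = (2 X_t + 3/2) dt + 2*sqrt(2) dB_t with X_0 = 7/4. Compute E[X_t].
E[X_t] = 5*exp(2*t)/2 - 3/4

Taking expectations and using E[dB_t] = 0, the mean m(t) = E[X_t] satisfies the ODE m'(t) = a m(t) + b with m(0) = x_0. With a = 2, b = 3/2, x_0 = 7/4, the solution is
  m(t) = x_0 * exp(a t) + (b/a) * (exp(a t) - 1)
       = (7/4) * exp(2 t) + ((3/2)/2) * (exp(2 t) - 1)
       = 5*exp(2*t)/2 - 3/4.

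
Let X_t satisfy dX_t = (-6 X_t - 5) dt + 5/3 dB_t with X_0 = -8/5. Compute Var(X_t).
Var(X_t) = 25/108 - 25*exp(-12*t)/108

The variance V(t) = Var(X_t) satisfies V'(t) = 2 a V(t) + c^2 with V(0) = 0 (drift coefficient is linear in X, diffusion is constant). With a = -6, c = 5/3, the solution is
  V(t) = (c^2 / (2 a)) * (exp(2 a t) - 1)
       = ((5/3)^2 / (2*(-6))) * (exp((-12) t) - 1)
       = 25/108 - 25*exp(-12*t)/108.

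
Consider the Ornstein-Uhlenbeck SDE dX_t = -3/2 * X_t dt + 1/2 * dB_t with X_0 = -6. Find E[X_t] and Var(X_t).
E[X_t] = -6*exp(-3*t/2); Var(X_t) = 1/12 - exp(-3*t)/12

The OU SDE dX = -theta X dt + sigma dB admits the integrating factor exp(theta t): d(exp(theta t) X_t) = sigma exp(theta t) dB_t. Integrating from 0 to t:
  X_t = x_0 * exp(-theta t) + sigma * int_0^t exp(-theta (t-s)) dB_s.
The Itô integral has mean 0 and (by the Itô isometry) variance sigma^2 * int_0^t exp(-2 theta (t - s)) ds = sigma^2 * (1 - exp(-2 theta t)) / (2 theta).
With theta = 3/2, sigma = 1/2, x_0 = -6:
  E[X_t] = -6 * exp(-3/2 t) = -6*exp(-3*t/2)
  Var(X_t) = (1/2)^2 * (1 - exp(-2*3/2 t)) / (2 * 3/2) = 1/12 - exp(-3*t)/12.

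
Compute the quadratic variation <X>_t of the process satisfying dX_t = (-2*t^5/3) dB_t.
<X>_t = 4*t^11/99

For an Itô process dX_t = a(t) dt + b(t) dB_t, the quadratic variation is <X>_t = int_0^t b(s)^2 ds (the drift term does not contribute). Here b(s) = -2*s^5/3, so
  b(s)^2 = 4*s^10/9.
Integrating from 0 to t:
  <X>_t = int_0^t (4*s^10/9) ds = 4*t^11/99.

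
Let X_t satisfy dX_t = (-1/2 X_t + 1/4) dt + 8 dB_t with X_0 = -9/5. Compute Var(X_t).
Var(X_t) = 64 - 64*exp(-t)

The variance V(t) = Var(X_t) satisfies V'(t) = 2 a V(t) + c^2 with V(0) = 0 (drift coefficient is linear in X, diffusion is constant). With a = -1/2, c = 8, the solution is
  V(t) = (c^2 / (2 a)) * (exp(2 a t) - 1)
       = (8^2 / (2*(-1/2))) * (exp((-1) t) - 1)
       = 64 - 64*exp(-t).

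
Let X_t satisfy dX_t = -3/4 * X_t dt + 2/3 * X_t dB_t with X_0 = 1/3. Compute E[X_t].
E[X_t] = exp(-3*t/4)/3

For GBM dX = mu X dt + sigma X dB with X_0 = x_0, apply Itô to Y = log X: dY = (mu - sigma^2/2) dt + sigma dB, so Y_t = log(x_0) + (mu - sigma^2/2) t + sigma B_t and hence X_t = x_0 * exp((mu - sigma^2/2) t + sigma B_t).
With mu = -3/4, sigma = 2/3, x_0 = 1/3, this gives:
  X_t = 1/3 * exp((-35/36) * t + (2/3) * B_t).
Since sigma*B_t ~ Normal(0, sigma^2 t), E[exp(sigma*B_t)] = exp(sigma^2 t / 2); so E[X_t] = x_0 * exp((mu - sigma^2/2) t) * exp(sigma^2 t / 2) = x_0 * exp(mu t) = exp(-3*t/4)/3.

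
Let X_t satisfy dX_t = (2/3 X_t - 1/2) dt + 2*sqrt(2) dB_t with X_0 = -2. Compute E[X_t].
E[X_t] = 3/4 - 11*exp(2*t/3)/4

Taking expectations and using E[dB_t] = 0, the mean m(t) = E[X_t] satisfies the ODE m'(t) = a m(t) + b with m(0) = x_0. With a = 2/3, b = -1/2, x_0 = -2, the solution is
  m(t) = x_0 * exp(a t) + (b/a) * (exp(a t) - 1)
       = (-2) * exp((2/3) t) + ((-1/2)/(2/3)) * (exp((2/3) t) - 1)
       = 3/4 - 11*exp(2*t/3)/4.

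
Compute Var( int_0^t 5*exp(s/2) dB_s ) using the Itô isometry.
Var = 25*exp(t) - 25

The Itô integral of a deterministic integrand f(s) has mean 0 because each increment f(s) * (B_{s+ds} - B_s) has mean 0. By the Itô isometry:
  Var( int_0^t f(s) dB_s ) = E[ (int_0^t f(s) dB_s)^2 ] = int_0^t f(s)^2 ds.
Here f(s) = 5*exp(s/2), so f(s)^2 = 25*exp(s). Integrate:
  int_0^t (25*exp(s)) ds = 25*exp(t) - 25.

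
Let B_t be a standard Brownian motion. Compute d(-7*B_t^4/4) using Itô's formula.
d(-7*B_t^4/4) = (-21*B_t^2/2) dt + (-7*B_t^3) dB_t

Itô's formula for f(B_t) gives d f(B_t) = f'(B_t) dB_t + (1/2) f''(B_t) dt. Compute derivatives of f(x) = -7*x^4/4:
  f'(x)  = -7*x^3
  f''(x) = -21*x^2
Substitute x = B_t and multiply the f'' term by 1/2:
  drift     = (1/2) * (-21*x^2) evaluated at B_t = -21*B_t^2/2
  diffusion = (-7*x^3) evaluated at B_t = -7*B_t^3
Therefore d(-7*B_t^4/4) = (-21*B_t^2/2) dt + (-7*B_t^3) dB_t.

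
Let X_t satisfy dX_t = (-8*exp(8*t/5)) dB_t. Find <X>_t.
<X>_t = 20*exp(16*t/5) - 20

For an Itô process dX_t = a(t) dt + b(t) dB_t, the quadratic variation is <X>_t = int_0^t b(s)^2 ds (the drift term does not contribute). Here b(s) = -8*exp(8*s/5), so
  b(s)^2 = 64*exp(16*s/5).
Integrating from 0 to t:
  <X>_t = int_0^t (64*exp(16*s/5)) ds = 20*exp(16*t/5) - 20.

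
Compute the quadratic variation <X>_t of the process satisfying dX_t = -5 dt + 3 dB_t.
<X>_t = 9*t

For an Itô process dX_t = a(t) dt + b(t) dB_t, the quadratic variation is <X>_t = int_0^t b(s)^2 ds (the drift term does not contribute). Here b(s) = 3, so
  b(s)^2 = 9.
Integrating from 0 to t:
  <X>_t = int_0^t (9) ds = 9*t.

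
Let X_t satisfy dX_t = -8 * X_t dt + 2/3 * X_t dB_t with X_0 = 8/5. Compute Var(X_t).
Var(X_t) = (64*exp(4*t/9) - 64)*exp(-16*t)/25

For GBM dX = mu X dt + sigma X dB with X_0 = x_0, apply Itô to Y = log X: dY = (mu - sigma^2/2) dt + sigma dB, so Y_t = log(x_0) + (mu - sigma^2/2) t + sigma B_t and hence X_t = x_0 * exp((mu - sigma^2/2) t + sigma B_t).
With mu = -8, sigma = 2/3, x_0 = 8/5, this gives:
  X_t = 8/5 * exp((-74/9) * t + (2/3) * B_t).
Since sigma*B_t ~ Normal(0, sigma^2 t), E[exp(sigma*B_t)] = exp(sigma^2 t / 2); so E[X_t] = x_0 * exp((mu - sigma^2/2) t) * exp(sigma^2 t / 2) = x_0 * exp(mu t) = 8*exp(-8*t)/5.
Var(X_t) = E[X_t^2] - (E[X_t])^2 = x_0^2 * exp(2 mu t) * (exp(sigma^2 t) - 1) = (64*exp(4*t/9) - 64)*exp(-16*t)/25.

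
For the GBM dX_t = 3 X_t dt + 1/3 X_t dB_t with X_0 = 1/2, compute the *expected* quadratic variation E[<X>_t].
E[<X>_t] = exp(55*t/9)/220 - 1/220

<X>_t = int_0^t ((1/3) * X_s)^2 ds. Taking expectation inside the integral: E[<X>_t] = (1/3)^2 * int_0^t E[X_s^2] ds. For GBM, E[X_s^2] = x_0^2 * exp((2 mu + sigma^2) s). Integrating:
  E[<X>_t] = (1/3)^2 * (1/2)^2 * (exp((2*3 + (1/3)^2) t) - 1) / (2*3 + (1/3)^2)
           = (1/3)^2 * (1/2)^2 * (exp((55/9) t) - 1) / (55/9) = exp(55*t/9)/220 - 1/220.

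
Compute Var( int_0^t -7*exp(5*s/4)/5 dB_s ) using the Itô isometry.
Var = 98*exp(5*t/2)/125 - 98/125

The Itô integral of a deterministic integrand f(s) has mean 0 because each increment f(s) * (B_{s+ds} - B_s) has mean 0. By the Itô isometry:
  Var( int_0^t f(s) dB_s ) = E[ (int_0^t f(s) dB_s)^2 ] = int_0^t f(s)^2 ds.
Here f(s) = -7*exp(5*s/4)/5, so f(s)^2 = 49*exp(5*s/2)/25. Integrate:
  int_0^t (49*exp(5*s/2)/25) ds = 98*exp(5*t/2)/125 - 98/125.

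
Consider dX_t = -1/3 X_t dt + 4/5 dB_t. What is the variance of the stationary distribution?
lim Var(X_t) = 24/25

The OU SDE dX = -theta X dt + sigma dB admits the integrating factor exp(theta t): d(exp(theta t) X_t) = sigma exp(theta t) dB_t. Integrating from 0 to t gives X_t = x_0 * exp(-theta t) + sigma * int_0^t exp(-theta (t-s)) dB_s for any initial x_0. The Itô integral has variance (by the Itô isometry) sigma^2 * int_0^t exp(-2 theta (t - s)) ds = sigma^2 * (1 - exp(-2 theta t)) / (2 theta), independent of x_0.
With theta = 1/3, sigma = 4/5:
  Var(X_t) = (4/5)^2 * (1 - exp(-2*1/3 t)) / (2 * 1/3) = 24/25 - 24*exp(-2*t/3)/25.
As t -> infinity, exp(-2*1/3 t) -> 0, so the stationary variance is sigma^2 / (2 theta) = 24/25.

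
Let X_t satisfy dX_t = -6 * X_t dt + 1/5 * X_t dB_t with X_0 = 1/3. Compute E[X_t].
E[X_t] = exp(-6*t)/3

For GBM dX = mu X dt + sigma X dB with X_0 = x_0, apply Itô to Y = log X: dY = (mu - sigma^2/2) dt + sigma dB, so Y_t = log(x_0) + (mu - sigma^2/2) t + sigma B_t and hence X_t = x_0 * exp((mu - sigma^2/2) t + sigma B_t).
With mu = -6, sigma = 1/5, x_0 = 1/3, this gives:
  X_t = 1/3 * exp((-301/50) * t + (1/5) * B_t).
Since sigma*B_t ~ Normal(0, sigma^2 t), E[exp(sigma*B_t)] = exp(sigma^2 t / 2); so E[X_t] = x_0 * exp((mu - sigma^2/2) t) * exp(sigma^2 t / 2) = x_0 * exp(mu t) = exp(-6*t)/3.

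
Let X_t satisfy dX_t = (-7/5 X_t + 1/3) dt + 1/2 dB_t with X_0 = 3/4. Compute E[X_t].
E[X_t] = 5/21 + 43*exp(-7*t/5)/84

Taking expectations and using E[dB_t] = 0, the mean m(t) = E[X_t] satisfies the ODE m'(t) = a m(t) + b with m(0) = x_0. With a = -7/5, b = 1/3, x_0 = 3/4, the solution is
  m(t) = x_0 * exp(a t) + (b/a) * (exp(a t) - 1)
       = (3/4) * exp((-7/5) t) + ((1/3)/(-7/5)) * (exp((-7/5) t) - 1)
       = 5/21 + 43*exp(-7*t/5)/84.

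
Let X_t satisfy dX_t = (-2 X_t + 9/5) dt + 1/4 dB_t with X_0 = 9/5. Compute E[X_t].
E[X_t] = 9/10 + 9*exp(-2*t)/10

Taking expectations and using E[dB_t] = 0, the mean m(t) = E[X_t] satisfies the ODE m'(t) = a m(t) + b with m(0) = x_0. With a = -2, b = 9/5, x_0 = 9/5, the solution is
  m(t) = x_0 * exp(a t) + (b/a) * (exp(a t) - 1)
       = (9/5) * exp((-2) t) + ((9/5)/(-2)) * (exp((-2) t) - 1)
       = 9/10 + 9*exp(-2*t)/10.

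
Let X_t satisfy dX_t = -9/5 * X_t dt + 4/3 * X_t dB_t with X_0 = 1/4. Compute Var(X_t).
Var(X_t) = (exp(16*t/9) - 1)*exp(-18*t/5)/16

For GBM dX = mu X dt + sigma X dB with X_0 = x_0, apply Itô to Y = log X: dY = (mu - sigma^2/2) dt + sigma dB, so Y_t = log(x_0) + (mu - sigma^2/2) t + sigma B_t and hence X_t = x_0 * exp((mu - sigma^2/2) t + sigma B_t).
With mu = -9/5, sigma = 4/3, x_0 = 1/4, this gives:
  X_t = 1/4 * exp((-121/45) * t + (4/3) * B_t).
Since sigma*B_t ~ Normal(0, sigma^2 t), E[exp(sigma*B_t)] = exp(sigma^2 t / 2); so E[X_t] = x_0 * exp((mu - sigma^2/2) t) * exp(sigma^2 t / 2) = x_0 * exp(mu t) = exp(-9*t/5)/4.
Var(X_t) = E[X_t^2] - (E[X_t])^2 = x_0^2 * exp(2 mu t) * (exp(sigma^2 t) - 1) = (exp(16*t/9) - 1)*exp(-18*t/5)/16.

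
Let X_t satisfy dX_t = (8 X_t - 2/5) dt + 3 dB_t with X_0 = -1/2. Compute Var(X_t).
Var(X_t) = 9*exp(16*t)/16 - 9/16

The variance V(t) = Var(X_t) satisfies V'(t) = 2 a V(t) + c^2 with V(0) = 0 (drift coefficient is linear in X, diffusion is constant). With a = 8, c = 3, the solution is
  V(t) = (c^2 / (2 a)) * (exp(2 a t) - 1)
       = (3^2 / (2*8)) * (exp(16 t) - 1)
       = 9*exp(16*t)/16 - 9/16.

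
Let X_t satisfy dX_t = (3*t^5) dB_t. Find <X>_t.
<X>_t = 9*t^11/11

For an Itô process dX_t = a(t) dt + b(t) dB_t, the quadratic variation is <X>_t = int_0^t b(s)^2 ds (the drift term does not contribute). Here b(s) = 3*s^5, so
  b(s)^2 = 9*s^10.
Integrating from 0 to t:
  <X>_t = int_0^t (9*s^10) ds = 9*t^11/11.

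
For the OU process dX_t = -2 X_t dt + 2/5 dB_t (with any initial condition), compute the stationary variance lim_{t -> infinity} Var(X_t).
lim Var(X_t) = 1/25

The OU SDE dX = -theta X dt + sigma dB admits the integrating factor exp(theta t): d(exp(theta t) X_t) = sigma exp(theta t) dB_t. Integrating from 0 to t gives X_t = x_0 * exp(-theta t) + sigma * int_0^t exp(-theta (t-s)) dB_s for any initial x_0. The Itô integral has variance (by the Itô isometry) sigma^2 * int_0^t exp(-2 theta (t - s)) ds = sigma^2 * (1 - exp(-2 theta t)) / (2 theta), independent of x_0.
With theta = 2, sigma = 2/5:
  Var(X_t) = (2/5)^2 * (1 - exp(-2*2 t)) / (2 * 2) = 1/25 - exp(-4*t)/25.
As t -> infinity, exp(-2*2 t) -> 0, so the stationary variance is sigma^2 / (2 theta) = 1/25.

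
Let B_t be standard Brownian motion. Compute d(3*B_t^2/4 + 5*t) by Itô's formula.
d(3*B_t^2/4 + 5*t) = (23/4) dt + (3*B_t/2) dB_t

Itô's formula for f(t, x): d f(t, B_t) = (f_t + (1/2) f_xx) dt + f_x dB_t. Compute partials of f(t, x) = 5*t + 3*x^2/4:
  f_t(t,x)  = 5
  f_x(t,x)  = 3*x/2
  f_xx(t,x) = 3/2
Assemble drift = f_t + (1/2) f_xx = 23/4 and diffusion = f_x = 3*x/2. Substituting x = B_t:
  d(3*B_t^2/4 + 5*t) = (23/4) dt + (3*B_t/2) dB_t.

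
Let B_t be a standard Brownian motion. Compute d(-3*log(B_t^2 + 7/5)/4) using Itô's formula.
d(-3*log(B_t^2 + 7/5)/4) = (15*(5*B_t^2 - 7)/(4*(5*B_t^2 + 7)^2)) dt + (-15*B_t/(10*B_t^2 + 14)) dB_t

Itô's formula for f(B_t) gives d f(B_t) = f'(B_t) dB_t + (1/2) f''(B_t) dt. Compute derivatives of f(x) = -3*log(x^2 + 7/5)/4:
  f'(x)  = -15*x/(10*x^2 + 14)
  f''(x) = 15*(5*x^2 - 7)/(2*(5*x^2 + 7)^2)
Substitute x = B_t and multiply the f'' term by 1/2:
  drift     = (1/2) * (15*(5*x^2 - 7)/(2*(5*x^2 + 7)^2)) evaluated at B_t = 15*(5*B_t^2 - 7)/(4*(5*B_t^2 + 7)^2)
  diffusion = (-15*x/(10*x^2 + 14)) evaluated at B_t = -15*B_t/(10*B_t^2 + 14)
Therefore d(-3*log(B_t^2 + 7/5)/4) = (15*(5*B_t^2 - 7)/(4*(5*B_t^2 + 7)^2)) dt + (-15*B_t/(10*B_t^2 + 14)) dB_t.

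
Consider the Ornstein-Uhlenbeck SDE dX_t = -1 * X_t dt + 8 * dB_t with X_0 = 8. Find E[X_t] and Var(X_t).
E[X_t] = 8*exp(-t); Var(X_t) = 32 - 32*exp(-2*t)

The OU SDE dX = -theta X dt + sigma dB admits the integrating factor exp(theta t): d(exp(theta t) X_t) = sigma exp(theta t) dB_t. Integrating from 0 to t:
  X_t = x_0 * exp(-theta t) + sigma * int_0^t exp(-theta (t-s)) dB_s.
The Itô integral has mean 0 and (by the Itô isometry) variance sigma^2 * int_0^t exp(-2 theta (t - s)) ds = sigma^2 * (1 - exp(-2 theta t)) / (2 theta).
With theta = 1, sigma = 8, x_0 = 8:
  E[X_t] = 8 * exp(-1 t) = 8*exp(-t)
  Var(X_t) = (8)^2 * (1 - exp(-2*1 t)) / (2 * 1) = 32 - 32*exp(-2*t).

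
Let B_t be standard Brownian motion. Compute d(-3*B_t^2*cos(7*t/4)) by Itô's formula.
d(-3*B_t^2*cos(7*t/4)) = (21*B_t^2*sin(7*t/4)/4 - 3*cos(7*t/4)) dt + (-6*B_t*cos(7*t/4)) dB_t

Itô's formula for f(t, x): d f(t, B_t) = (f_t + (1/2) f_xx) dt + f_x dB_t. Compute partials of f(t, x) = -3*x^2*cos(7*t/4):
  f_t(t,x)  = 21*x^2*sin(7*t/4)/4
  f_x(t,x)  = -6*x*cos(7*t/4)
  f_xx(t,x) = -6*cos(7*t/4)
Assemble drift = f_t + (1/2) f_xx = 21*x^2*sin(7*t/4)/4 - 3*cos(7*t/4) and diffusion = f_x = -6*x*cos(7*t/4). Substituting x = B_t:
  d(-3*B_t^2*cos(7*t/4)) = (21*B_t^2*sin(7*t/4)/4 - 3*cos(7*t/4)) dt + (-6*B_t*cos(7*t/4)) dB_t.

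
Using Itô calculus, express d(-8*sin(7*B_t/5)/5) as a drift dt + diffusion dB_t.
d(-8*sin(7*B_t/5)/5) = (196*sin(7*B_t/5)/125) dt + (-56*cos(7*B_t/5)/25) dB_t

Itô's formula for f(B_t) gives d f(B_t) = f'(B_t) dB_t + (1/2) f''(B_t) dt. Compute derivatives of f(x) = -8*sin(7*x/5)/5:
  f'(x)  = -56*cos(7*x/5)/25
  f''(x) = 392*sin(7*x/5)/125
Substitute x = B_t and multiply the f'' term by 1/2:
  drift     = (1/2) * (392*sin(7*x/5)/125) evaluated at B_t = 196*sin(7*B_t/5)/125
  diffusion = (-56*cos(7*x/5)/25) evaluated at B_t = -56*cos(7*B_t/5)/25
Therefore d(-8*sin(7*B_t/5)/5) = (196*sin(7*B_t/5)/125) dt + (-56*cos(7*B_t/5)/25) dB_t.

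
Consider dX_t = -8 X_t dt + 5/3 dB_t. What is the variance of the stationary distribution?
lim Var(X_t) = 25/144

The OU SDE dX = -theta X dt + sigma dB admits the integrating factor exp(theta t): d(exp(theta t) X_t) = sigma exp(theta t) dB_t. Integrating from 0 to t gives X_t = x_0 * exp(-theta t) + sigma * int_0^t exp(-theta (t-s)) dB_s for any initial x_0. The Itô integral has variance (by the Itô isometry) sigma^2 * int_0^t exp(-2 theta (t - s)) ds = sigma^2 * (1 - exp(-2 theta t)) / (2 theta), independent of x_0.
With theta = 8, sigma = 5/3:
  Var(X_t) = (5/3)^2 * (1 - exp(-2*8 t)) / (2 * 8) = 25/144 - 25*exp(-16*t)/144.
As t -> infinity, exp(-2*8 t) -> 0, so the stationary variance is sigma^2 / (2 theta) = 25/144.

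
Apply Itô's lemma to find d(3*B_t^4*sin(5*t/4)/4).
d(3*B_t^4*sin(5*t/4)/4) = (3*B_t^2*(5*B_t^2*cos(5*t/4) + 24*sin(5*t/4))/16) dt + (3*B_t^3*sin(5*t/4)) dB_t

Itô's formula for f(t, x): d f(t, B_t) = (f_t + (1/2) f_xx) dt + f_x dB_t. Compute partials of f(t, x) = 3*x^4*sin(5*t/4)/4:
  f_t(t,x)  = 15*x^4*cos(5*t/4)/16
  f_x(t,x)  = 3*x^3*sin(5*t/4)
  f_xx(t,x) = 9*x^2*sin(5*t/4)
Assemble drift = f_t + (1/2) f_xx = 3*x^2*(5*x^2*cos(5*t/4) + 24*sin(5*t/4))/16 and diffusion = f_x = 3*x^3*sin(5*t/4). Substituting x = B_t:
  d(3*B_t^4*sin(5*t/4)/4) = (3*B_t^2*(5*B_t^2*cos(5*t/4) + 24*sin(5*t/4))/16) dt + (3*B_t^3*sin(5*t/4)) dB_t.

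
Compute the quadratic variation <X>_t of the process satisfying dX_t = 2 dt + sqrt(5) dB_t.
<X>_t = 5*t

For an Itô process dX_t = a(t) dt + b(t) dB_t, the quadratic variation is <X>_t = int_0^t b(s)^2 ds (the drift term does not contribute). Here b(s) = sqrt(5), so
  b(s)^2 = 5.
Integrating from 0 to t:
  <X>_t = int_0^t (5) ds = 5*t.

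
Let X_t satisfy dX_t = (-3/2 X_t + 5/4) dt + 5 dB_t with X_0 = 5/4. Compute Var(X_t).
Var(X_t) = 25/3 - 25*exp(-3*t)/3

The variance V(t) = Var(X_t) satisfies V'(t) = 2 a V(t) + c^2 with V(0) = 0 (drift coefficient is linear in X, diffusion is constant). With a = -3/2, c = 5, the solution is
  V(t) = (c^2 / (2 a)) * (exp(2 a t) - 1)
       = (5^2 / (2*(-3/2))) * (exp((-3) t) - 1)
       = 25/3 - 25*exp(-3*t)/3.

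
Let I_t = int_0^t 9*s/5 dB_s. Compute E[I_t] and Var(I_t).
E[I_t] = 0; Var(I_t) = 27*t^3/25

The Itô integral of a deterministic integrand f(s) has mean 0 because each increment f(s) * (B_{s+ds} - B_s) has mean 0. By the Itô isometry:
  Var( int_0^t f(s) dB_s ) = E[ (int_0^t f(s) dB_s)^2 ] = int_0^t f(s)^2 ds.
Here f(s) = 9*s/5, so f(s)^2 = 81*s^2/25. Integrate:
  int_0^t (81*s^2/25) ds = 27*t^3/25.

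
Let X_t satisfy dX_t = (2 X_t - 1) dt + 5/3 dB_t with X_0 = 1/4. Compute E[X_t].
E[X_t] = 1/2 - exp(2*t)/4

Taking expectations and using E[dB_t] = 0, the mean m(t) = E[X_t] satisfies the ODE m'(t) = a m(t) + b with m(0) = x_0. With a = 2, b = -1, x_0 = 1/4, the solution is
  m(t) = x_0 * exp(a t) + (b/a) * (exp(a t) - 1)
       = (1/4) * exp(2 t) + ((-1)/2) * (exp(2 t) - 1)
       = 1/2 - exp(2*t)/4.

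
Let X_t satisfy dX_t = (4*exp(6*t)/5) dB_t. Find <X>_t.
<X>_t = 4*exp(12*t)/75 - 4/75

For an Itô process dX_t = a(t) dt + b(t) dB_t, the quadratic variation is <X>_t = int_0^t b(s)^2 ds (the drift term does not contribute). Here b(s) = 4*exp(6*s)/5, so
  b(s)^2 = 16*exp(12*s)/25.
Integrating from 0 to t:
  <X>_t = int_0^t (16*exp(12*s)/25) ds = 4*exp(12*t)/75 - 4/75.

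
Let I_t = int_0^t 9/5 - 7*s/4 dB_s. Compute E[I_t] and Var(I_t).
E[I_t] = 0; Var(I_t) = t*(1225*t^2 - 3780*t + 3888)/1200

The Itô integral of a deterministic integrand f(s) has mean 0 because each increment f(s) * (B_{s+ds} - B_s) has mean 0. By the Itô isometry:
  Var( int_0^t f(s) dB_s ) = E[ (int_0^t f(s) dB_s)^2 ] = int_0^t f(s)^2 ds.
Here f(s) = 9/5 - 7*s/4, so f(s)^2 = (35*s - 36)^2/400. Integrate:
  int_0^t ((35*s - 36)^2/400) ds = t*(1225*t^2 - 3780*t + 3888)/1200.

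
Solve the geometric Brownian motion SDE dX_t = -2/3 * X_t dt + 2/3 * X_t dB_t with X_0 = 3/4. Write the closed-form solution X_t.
X_t = 3/4 * exp((-8/9) * t + (2/3) * B_t)

For GBM dX = mu X dt + sigma X dB with X_0 = x_0, apply Itô to Y = log X: dY = (mu - sigma^2/2) dt + sigma dB, so Y_t = log(x_0) + (mu - sigma^2/2) t + sigma B_t and hence X_t = x_0 * exp((mu - sigma^2/2) t + sigma B_t).
With mu = -2/3, sigma = 2/3, x_0 = 3/4, this gives:
  X_t = 3/4 * exp((-8/9) * t + (2/3) * B_t).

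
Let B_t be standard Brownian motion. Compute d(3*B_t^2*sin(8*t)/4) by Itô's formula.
d(3*B_t^2*sin(8*t)/4) = (6*B_t^2*cos(8*t) + 3*sin(8*t)/4) dt + (3*B_t*sin(8*t)/2) dB_t

Itô's formula for f(t, x): d f(t, B_t) = (f_t + (1/2) f_xx) dt + f_x dB_t. Compute partials of f(t, x) = 3*x^2*sin(8*t)/4:
  f_t(t,x)  = 6*x^2*cos(8*t)
  f_x(t,x)  = 3*x*sin(8*t)/2
  f_xx(t,x) = 3*sin(8*t)/2
Assemble drift = f_t + (1/2) f_xx = 6*x^2*cos(8*t) + 3*sin(8*t)/4 and diffusion = f_x = 3*x*sin(8*t)/2. Substituting x = B_t:
  d(3*B_t^2*sin(8*t)/4) = (6*B_t^2*cos(8*t) + 3*sin(8*t)/4) dt + (3*B_t*sin(8*t)/2) dB_t.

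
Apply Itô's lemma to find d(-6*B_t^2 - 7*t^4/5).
d(-6*B_t^2 - 7*t^4/5) = (-28*t^3/5 - 6) dt + (-12*B_t) dB_t

Itô's formula for f(t, x): d f(t, B_t) = (f_t + (1/2) f_xx) dt + f_x dB_t. Compute partials of f(t, x) = -7*t^4/5 - 6*x^2:
  f_t(t,x)  = -28*t^3/5
  f_x(t,x)  = -12*x
  f_xx(t,x) = -12
Assemble drift = f_t + (1/2) f_xx = -28*t^3/5 - 6 and diffusion = f_x = -12*x. Substituting x = B_t:
  d(-6*B_t^2 - 7*t^4/5) = (-28*t^3/5 - 6) dt + (-12*B_t) dB_t.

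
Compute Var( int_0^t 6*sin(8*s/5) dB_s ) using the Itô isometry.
Var = 18*t - 45*sin(8*t/5)*cos(8*t/5)/4

The Itô integral of a deterministic integrand f(s) has mean 0 because each increment f(s) * (B_{s+ds} - B_s) has mean 0. By the Itô isometry:
  Var( int_0^t f(s) dB_s ) = E[ (int_0^t f(s) dB_s)^2 ] = int_0^t f(s)^2 ds.
Here f(s) = 6*sin(8*s/5), so f(s)^2 = 36*sin(8*s/5)^2. Integrate:
  int_0^t (36*sin(8*s/5)^2) ds = 18*t - 45*sin(8*t/5)*cos(8*t/5)/4.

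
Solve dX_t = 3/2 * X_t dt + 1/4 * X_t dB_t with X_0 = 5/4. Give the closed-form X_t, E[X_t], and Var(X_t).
X_t = 5/4 * exp((47/32) t + (1/4) B_t); E[X_t] = 5*exp(3*t/2)/4; Var(X_t) = 25*(exp(t/16) - 1)*exp(3*t)/16

For GBM dX = mu X dt + sigma X dB with X_0 = x_0, apply Itô to Y = log X: dY = (mu - sigma^2/2) dt + sigma dB, so Y_t = log(x_0) + (mu - sigma^2/2) t + sigma B_t and hence X_t = x_0 * exp((mu - sigma^2/2) t + sigma B_t).
With mu = 3/2, sigma = 1/4, x_0 = 5/4, this gives:
  X_t = 5/4 * exp((47/32) * t + (1/4) * B_t).
Since sigma*B_t ~ Normal(0, sigma^2 t), E[exp(sigma*B_t)] = exp(sigma^2 t / 2); so E[X_t] = x_0 * exp((mu - sigma^2/2) t) * exp(sigma^2 t / 2) = x_0 * exp(mu t) = 5*exp(3*t/2)/4.
Var(X_t) = E[X_t^2] - (E[X_t])^2 = x_0^2 * exp(2 mu t) * (exp(sigma^2 t) - 1) = 25*(exp(t/16) - 1)*exp(3*t)/16.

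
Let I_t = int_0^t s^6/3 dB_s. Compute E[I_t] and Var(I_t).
E[I_t] = 0; Var(I_t) = t^13/117

The Itô integral of a deterministic integrand f(s) has mean 0 because each increment f(s) * (B_{s+ds} - B_s) has mean 0. By the Itô isometry:
  Var( int_0^t f(s) dB_s ) = E[ (int_0^t f(s) dB_s)^2 ] = int_0^t f(s)^2 ds.
Here f(s) = s^6/3, so f(s)^2 = s^12/9. Integrate:
  int_0^t (s^12/9) ds = t^13/117.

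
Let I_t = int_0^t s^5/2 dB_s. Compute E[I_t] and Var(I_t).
E[I_t] = 0; Var(I_t) = t^11/44

The Itô integral of a deterministic integrand f(s) has mean 0 because each increment f(s) * (B_{s+ds} - B_s) has mean 0. By the Itô isometry:
  Var( int_0^t f(s) dB_s ) = E[ (int_0^t f(s) dB_s)^2 ] = int_0^t f(s)^2 ds.
Here f(s) = s^5/2, so f(s)^2 = s^10/4. Integrate:
  int_0^t (s^10/4) ds = t^11/44.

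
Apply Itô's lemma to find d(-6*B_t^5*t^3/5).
d(-6*B_t^5*t^3/5) = (B_t^3*t^2*(-18*B_t^2/5 - 12*t)) dt + (-6*B_t^4*t^3) dB_t

Itô's formula for f(t, x): d f(t, B_t) = (f_t + (1/2) f_xx) dt + f_x dB_t. Compute partials of f(t, x) = -6*t^3*x^5/5:
  f_t(t,x)  = -18*t^2*x^5/5
  f_x(t,x)  = -6*t^3*x^4
  f_xx(t,x) = -24*t^3*x^3
Assemble drift = f_t + (1/2) f_xx = t^2*x^3*(-12*t - 18*x^2/5) and diffusion = f_x = -6*t^3*x^4. Substituting x = B_t:
  d(-6*B_t^5*t^3/5) = (B_t^3*t^2*(-18*B_t^2/5 - 12*t)) dt + (-6*B_t^4*t^3) dB_t.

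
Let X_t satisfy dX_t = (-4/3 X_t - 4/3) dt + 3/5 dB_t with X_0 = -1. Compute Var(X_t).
Var(X_t) = 27/200 - 27*exp(-8*t/3)/200

The variance V(t) = Var(X_t) satisfies V'(t) = 2 a V(t) + c^2 with V(0) = 0 (drift coefficient is linear in X, diffusion is constant). With a = -4/3, c = 3/5, the solution is
  V(t) = (c^2 / (2 a)) * (exp(2 a t) - 1)
       = ((3/5)^2 / (2*(-4/3))) * (exp((-8/3) t) - 1)
       = 27/200 - 27*exp(-8*t/3)/200.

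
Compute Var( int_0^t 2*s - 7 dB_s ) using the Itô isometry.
Var = t*(4*t^2 - 42*t + 147)/3

The Itô integral of a deterministic integrand f(s) has mean 0 because each increment f(s) * (B_{s+ds} - B_s) has mean 0. By the Itô isometry:
  Var( int_0^t f(s) dB_s ) = E[ (int_0^t f(s) dB_s)^2 ] = int_0^t f(s)^2 ds.
Here f(s) = 2*s - 7, so f(s)^2 = (2*s - 7)^2. Integrate:
  int_0^t ((2*s - 7)^2) ds = t*(4*t^2 - 42*t + 147)/3.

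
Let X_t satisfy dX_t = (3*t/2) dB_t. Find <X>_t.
<X>_t = 3*t^3/4

For an Itô process dX_t = a(t) dt + b(t) dB_t, the quadratic variation is <X>_t = int_0^t b(s)^2 ds (the drift term does not contribute). Here b(s) = 3*s/2, so
  b(s)^2 = 9*s^2/4.
Integrating from 0 to t:
  <X>_t = int_0^t (9*s^2/4) ds = 3*t^3/4.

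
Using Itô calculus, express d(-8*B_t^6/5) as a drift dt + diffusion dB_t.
d(-8*B_t^6/5) = (-24*B_t^4) dt + (-48*B_t^5/5) dB_t

Itô's formula for f(B_t) gives d f(B_t) = f'(B_t) dB_t + (1/2) f''(B_t) dt. Compute derivatives of f(x) = -8*x^6/5:
  f'(x)  = -48*x^5/5
  f''(x) = -48*x^4
Substitute x = B_t and multiply the f'' term by 1/2:
  drift     = (1/2) * (-48*x^4) evaluated at B_t = -24*B_t^4
  diffusion = (-48*x^5/5) evaluated at B_t = -48*B_t^5/5
Therefore d(-8*B_t^6/5) = (-24*B_t^4) dt + (-48*B_t^5/5) dB_t.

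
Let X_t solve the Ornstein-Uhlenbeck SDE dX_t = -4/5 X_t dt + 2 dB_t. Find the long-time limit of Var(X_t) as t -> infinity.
lim Var(X_t) = 5/2

The OU SDE dX = -theta X dt + sigma dB admits the integrating factor exp(theta t): d(exp(theta t) X_t) = sigma exp(theta t) dB_t. Integrating from 0 to t gives X_t = x_0 * exp(-theta t) + sigma * int_0^t exp(-theta (t-s)) dB_s for any initial x_0. The Itô integral has variance (by the Itô isometry) sigma^2 * int_0^t exp(-2 theta (t - s)) ds = sigma^2 * (1 - exp(-2 theta t)) / (2 theta), independent of x_0.
With theta = 4/5, sigma = 2:
  Var(X_t) = (2)^2 * (1 - exp(-2*4/5 t)) / (2 * 4/5) = 5/2 - 5*exp(-8*t/5)/2.
As t -> infinity, exp(-2*4/5 t) -> 0, so the stationary variance is sigma^2 / (2 theta) = 5/2.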